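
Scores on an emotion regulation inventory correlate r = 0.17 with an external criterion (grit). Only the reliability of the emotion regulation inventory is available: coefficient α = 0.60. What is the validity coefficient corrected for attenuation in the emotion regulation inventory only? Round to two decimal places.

Single correction: r_c = r_obs / √r_xx = 0.17 / √0.60 = 0.17 / 0.7746 ≈ 0.22.

0.22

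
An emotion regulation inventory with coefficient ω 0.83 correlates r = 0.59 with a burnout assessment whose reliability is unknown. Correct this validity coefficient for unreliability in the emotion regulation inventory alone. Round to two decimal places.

Single correction: r_c = r_obs / √r_xx = 0.59 / √0.83 = 0.59 / 0.9110 ≈ 0.65.

0.65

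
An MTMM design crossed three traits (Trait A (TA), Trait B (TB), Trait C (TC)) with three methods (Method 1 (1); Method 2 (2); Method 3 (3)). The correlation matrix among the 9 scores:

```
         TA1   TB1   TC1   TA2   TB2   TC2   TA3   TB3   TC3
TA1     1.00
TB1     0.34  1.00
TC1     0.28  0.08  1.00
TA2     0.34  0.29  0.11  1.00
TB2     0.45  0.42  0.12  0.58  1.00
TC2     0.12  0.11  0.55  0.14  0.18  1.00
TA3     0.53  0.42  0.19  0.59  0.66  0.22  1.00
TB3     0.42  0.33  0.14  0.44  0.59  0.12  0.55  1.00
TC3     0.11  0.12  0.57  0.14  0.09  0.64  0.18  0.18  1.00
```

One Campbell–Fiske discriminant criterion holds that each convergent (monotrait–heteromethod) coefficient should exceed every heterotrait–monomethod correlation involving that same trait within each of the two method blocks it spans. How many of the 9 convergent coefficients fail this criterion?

4

Each convergent coefficient versus the relevant comparison correlations:
TA (methods 1·2): 0.34 vs {0.34, 0.58, 0.28, 0.14} → fail.
TA (methods 1·3): 0.53 vs {0.34, 0.55, 0.28, 0.18} → fail.
TA (methods 2·3): 0.59 vs {0.58, 0.55, 0.14, 0.18} → pass.
TB (methods 1·2): 0.42 vs {0.34, 0.58, 0.08, 0.18} → fail.
TB (methods 1·3): 0.33 vs {0.34, 0.55, 0.08, 0.18} → fail.
TB (methods 2·3): 0.59 vs {0.58, 0.55, 0.18, 0.18} → pass.
TC (methods 1·2): 0.55 vs {0.28, 0.14, 0.08, 0.18} → pass.
TC (methods 1·3): 0.57 vs {0.28, 0.18, 0.08, 0.18} → pass.
TC (methods 2·3): 0.64 vs {0.14, 0.18, 0.18, 0.18} → pass.
4 of 9 fail.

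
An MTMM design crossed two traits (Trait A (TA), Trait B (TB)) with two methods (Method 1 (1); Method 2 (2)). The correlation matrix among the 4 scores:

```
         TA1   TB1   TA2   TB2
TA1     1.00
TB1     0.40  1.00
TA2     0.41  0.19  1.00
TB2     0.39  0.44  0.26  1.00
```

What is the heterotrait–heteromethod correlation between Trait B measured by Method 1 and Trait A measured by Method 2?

Different traits and methods: r(TB1, TA2) = 0.19.

0.19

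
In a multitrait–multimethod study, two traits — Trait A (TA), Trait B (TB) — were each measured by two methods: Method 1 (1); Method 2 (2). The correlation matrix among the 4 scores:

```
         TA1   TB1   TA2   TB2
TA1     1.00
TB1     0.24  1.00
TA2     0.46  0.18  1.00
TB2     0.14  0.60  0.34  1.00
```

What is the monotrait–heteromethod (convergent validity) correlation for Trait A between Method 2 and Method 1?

0.46

Same trait (TA), different methods: r(TA2, TA1) = 0.46.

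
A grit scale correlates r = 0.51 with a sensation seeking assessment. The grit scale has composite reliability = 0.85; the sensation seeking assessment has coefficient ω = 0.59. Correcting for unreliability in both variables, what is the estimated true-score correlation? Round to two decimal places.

r_true = r_obs / √(r_xx · r_yy) = 0.51 / √(0.85 × 0.59) = 0.51 / √0.5015 = 0.51 / 0.7082 ≈ 0.72.

0.72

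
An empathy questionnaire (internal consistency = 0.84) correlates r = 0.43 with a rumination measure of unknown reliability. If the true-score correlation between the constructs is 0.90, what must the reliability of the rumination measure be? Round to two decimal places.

r_true = r_obs / √(r_xx · r_yy) ⇒ 0.90 = 0.43 / √(0.84 · r_yy).
√(0.84 · r_yy) = 0.43 / 0.90 = 0.4778; 0.84 · r_yy = 0.2283; r_yy = 0.2283 / 0.84 ≈ 0.27.

0.27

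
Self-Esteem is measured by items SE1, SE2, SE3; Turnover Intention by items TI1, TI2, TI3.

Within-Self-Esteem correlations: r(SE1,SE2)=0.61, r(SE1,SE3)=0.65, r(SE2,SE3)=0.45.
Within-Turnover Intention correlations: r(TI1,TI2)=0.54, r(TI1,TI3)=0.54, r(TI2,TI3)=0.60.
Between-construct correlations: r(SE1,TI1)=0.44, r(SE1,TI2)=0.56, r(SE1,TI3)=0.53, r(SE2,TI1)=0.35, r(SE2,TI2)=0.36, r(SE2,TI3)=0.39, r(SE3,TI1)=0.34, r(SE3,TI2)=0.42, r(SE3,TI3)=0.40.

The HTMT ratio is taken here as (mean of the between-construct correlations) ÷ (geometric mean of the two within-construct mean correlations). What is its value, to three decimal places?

Mean heterotrait r = 3.79/9 = 0.4211.
Mean within-SE = 1.71/3 = 0.5700; mean within-TI = 1.68/3 = 0.5600.
Geometric mean = √(0.5700 × 0.5600) = 0.5650.
HTMT = 0.4211 / 0.5650 = 0.745.

0.745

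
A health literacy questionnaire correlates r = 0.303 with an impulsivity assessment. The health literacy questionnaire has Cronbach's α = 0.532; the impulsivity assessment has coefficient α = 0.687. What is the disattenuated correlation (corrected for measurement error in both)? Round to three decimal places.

r_true = r_obs / √(r_xx · r_yy) = 0.303 / √(0.532 × 0.687) = 0.303 / √0.365484 = 0.303 / 0.6046 ≈ 0.501.

0.501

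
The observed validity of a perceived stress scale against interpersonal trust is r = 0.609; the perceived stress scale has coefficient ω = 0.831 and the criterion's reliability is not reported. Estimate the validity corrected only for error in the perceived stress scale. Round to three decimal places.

Single correction: r_c = r_obs / √r_xx = 0.609 / √0.831 = 0.609 / 0.9116 ≈ 0.668.

0.668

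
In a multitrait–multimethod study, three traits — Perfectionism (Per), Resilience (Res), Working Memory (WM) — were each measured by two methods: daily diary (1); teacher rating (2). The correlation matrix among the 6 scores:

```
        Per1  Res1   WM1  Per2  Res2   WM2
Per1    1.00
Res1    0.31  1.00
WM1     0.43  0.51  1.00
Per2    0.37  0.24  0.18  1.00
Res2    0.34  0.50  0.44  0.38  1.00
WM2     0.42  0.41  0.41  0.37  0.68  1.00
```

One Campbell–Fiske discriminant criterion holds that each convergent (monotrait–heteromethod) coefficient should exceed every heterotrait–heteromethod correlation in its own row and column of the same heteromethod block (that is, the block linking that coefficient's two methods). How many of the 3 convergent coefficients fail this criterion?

2

Each convergent coefficient versus the relevant comparison correlations:
Per (methods 1·2): 0.37 vs {0.34, 0.24, 0.42, 0.18} → fail.
Res (methods 1·2): 0.50 vs {0.24, 0.34, 0.41, 0.44} → pass.
WM (methods 1·2): 0.41 vs {0.18, 0.42, 0.44, 0.41} → fail.
2 of 3 fail.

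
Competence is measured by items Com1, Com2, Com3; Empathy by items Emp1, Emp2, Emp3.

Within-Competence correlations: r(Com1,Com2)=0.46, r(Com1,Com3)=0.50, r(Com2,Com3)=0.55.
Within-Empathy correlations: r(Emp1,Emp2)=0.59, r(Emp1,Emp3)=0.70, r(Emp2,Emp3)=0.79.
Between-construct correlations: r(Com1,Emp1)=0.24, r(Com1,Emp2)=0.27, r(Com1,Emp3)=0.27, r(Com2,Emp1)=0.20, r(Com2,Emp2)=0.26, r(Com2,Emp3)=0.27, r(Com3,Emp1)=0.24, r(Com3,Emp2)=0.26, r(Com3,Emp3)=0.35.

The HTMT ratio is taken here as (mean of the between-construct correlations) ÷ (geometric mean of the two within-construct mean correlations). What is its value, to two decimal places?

Mean between = 2.36/9 = 0.2622.
Mean within-Com = 1.51/3 = 0.5033; mean within-Emp = 2.08/3 = 0.6933.
Geometric mean = √(0.5033 × 0.6933) = 0.5907.
HTMT = 0.2622 / 0.5907 = 0.44.

0.44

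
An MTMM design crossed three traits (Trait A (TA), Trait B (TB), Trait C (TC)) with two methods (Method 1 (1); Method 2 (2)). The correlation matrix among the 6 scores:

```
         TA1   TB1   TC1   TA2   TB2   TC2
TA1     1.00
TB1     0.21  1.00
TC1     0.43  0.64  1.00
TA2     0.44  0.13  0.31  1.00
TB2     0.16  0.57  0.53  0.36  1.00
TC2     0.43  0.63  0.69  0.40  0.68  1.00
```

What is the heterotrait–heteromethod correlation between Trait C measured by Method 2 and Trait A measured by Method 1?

Different traits and methods: r(TC2, TA1) = 0.43.

0.43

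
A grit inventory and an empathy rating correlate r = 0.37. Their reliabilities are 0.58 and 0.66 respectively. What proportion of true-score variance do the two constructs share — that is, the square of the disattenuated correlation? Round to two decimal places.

0.36

Disattenuated r = 0.37 / √(0.58 × 0.66) = 0.37 / 0.6187 = 0.5980.
Shared true-score variance = 0.5980² = 0.3576 ≈ 0.36.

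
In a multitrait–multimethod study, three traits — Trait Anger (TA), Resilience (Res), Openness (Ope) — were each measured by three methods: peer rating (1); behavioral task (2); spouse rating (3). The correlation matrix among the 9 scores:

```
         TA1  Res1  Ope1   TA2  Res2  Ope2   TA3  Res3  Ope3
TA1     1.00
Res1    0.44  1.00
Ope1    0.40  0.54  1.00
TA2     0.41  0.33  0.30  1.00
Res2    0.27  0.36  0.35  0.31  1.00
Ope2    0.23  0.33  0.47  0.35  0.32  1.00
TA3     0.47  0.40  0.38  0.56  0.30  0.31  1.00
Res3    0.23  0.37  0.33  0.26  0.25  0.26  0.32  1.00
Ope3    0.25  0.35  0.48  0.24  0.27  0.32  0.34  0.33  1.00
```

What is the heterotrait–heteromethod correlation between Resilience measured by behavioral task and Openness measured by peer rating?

Different traits and methods: r(Res2, Ope1) = 0.35.

0.35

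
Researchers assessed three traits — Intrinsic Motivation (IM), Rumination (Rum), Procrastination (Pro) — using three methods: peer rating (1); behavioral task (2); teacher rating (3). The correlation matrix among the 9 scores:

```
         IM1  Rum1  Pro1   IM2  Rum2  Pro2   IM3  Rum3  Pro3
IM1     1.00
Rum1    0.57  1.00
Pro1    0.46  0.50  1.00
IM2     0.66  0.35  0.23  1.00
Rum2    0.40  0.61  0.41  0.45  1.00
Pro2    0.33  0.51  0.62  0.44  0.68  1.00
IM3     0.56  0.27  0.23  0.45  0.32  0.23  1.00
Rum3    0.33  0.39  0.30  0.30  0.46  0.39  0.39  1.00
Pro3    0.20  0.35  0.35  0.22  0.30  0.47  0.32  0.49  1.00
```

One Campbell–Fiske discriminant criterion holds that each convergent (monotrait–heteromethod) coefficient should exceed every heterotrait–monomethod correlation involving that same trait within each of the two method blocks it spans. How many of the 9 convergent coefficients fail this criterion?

8

Convergent coefficients and their comparison sets:
IM (methods 1·2): 0.66 vs {0.57, 0.45, 0.46, 0.44} → pass.
IM (methods 1·3): 0.56 vs {0.57, 0.39, 0.46, 0.32} → fail.
IM (methods 2·3): 0.45 vs {0.45, 0.39, 0.44, 0.32} → fail.
Rum (methods 1·2): 0.61 vs {0.57, 0.45, 0.50, 0.68} → fail.
Rum (methods 1·3): 0.39 vs {0.57, 0.39, 0.50, 0.49} → fail.
Rum (methods 2·3): 0.46 vs {0.45, 0.39, 0.68, 0.49} → fail.
Pro (methods 1·2): 0.62 vs {0.46, 0.44, 0.50, 0.68} → fail.
Pro (methods 1·3): 0.35 vs {0.46, 0.32, 0.50, 0.49} → fail.
Pro (methods 2·3): 0.47 vs {0.44, 0.32, 0.68, 0.49} → fail.
8 of 9 fail.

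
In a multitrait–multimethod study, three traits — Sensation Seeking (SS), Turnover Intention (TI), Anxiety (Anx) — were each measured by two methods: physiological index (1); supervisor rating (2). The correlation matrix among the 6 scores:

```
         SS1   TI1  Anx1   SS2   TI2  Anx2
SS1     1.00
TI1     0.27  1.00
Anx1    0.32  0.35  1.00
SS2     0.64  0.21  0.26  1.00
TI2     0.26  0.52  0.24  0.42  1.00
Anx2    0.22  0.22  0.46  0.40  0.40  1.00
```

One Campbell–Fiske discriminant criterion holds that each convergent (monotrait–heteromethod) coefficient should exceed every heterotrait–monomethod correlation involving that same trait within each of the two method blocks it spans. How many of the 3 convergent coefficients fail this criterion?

0

Convergent coefficients and their comparison sets:
SS (methods 1·2): 0.64 vs {0.27, 0.42, 0.32, 0.40} → pass.
TI (methods 1·2): 0.52 vs {0.27, 0.42, 0.35, 0.40} → pass.
Anx (methods 1·2): 0.46 vs {0.32, 0.40, 0.35, 0.40} → pass.
0 of 3 fail.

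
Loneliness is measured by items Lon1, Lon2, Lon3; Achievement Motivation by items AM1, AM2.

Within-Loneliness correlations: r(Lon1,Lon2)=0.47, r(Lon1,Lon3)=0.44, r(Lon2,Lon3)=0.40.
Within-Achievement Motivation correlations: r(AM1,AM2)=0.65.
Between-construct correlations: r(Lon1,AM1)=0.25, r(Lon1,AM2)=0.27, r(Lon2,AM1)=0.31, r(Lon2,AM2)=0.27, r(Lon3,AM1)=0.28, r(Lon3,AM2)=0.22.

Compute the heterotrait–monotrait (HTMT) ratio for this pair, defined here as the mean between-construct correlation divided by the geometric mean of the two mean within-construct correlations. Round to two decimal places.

Mean heterotrait r = 1.60/6 = 0.2667.
Mean within-Lon = 1.31/3 = 0.4367; mean within-AM = 0.65/1 = 0.6500.
Geometric mean = √(0.4367 × 0.6500) = 0.5328.
HTMT = 0.2667 / 0.5328 = 0.50.

0.50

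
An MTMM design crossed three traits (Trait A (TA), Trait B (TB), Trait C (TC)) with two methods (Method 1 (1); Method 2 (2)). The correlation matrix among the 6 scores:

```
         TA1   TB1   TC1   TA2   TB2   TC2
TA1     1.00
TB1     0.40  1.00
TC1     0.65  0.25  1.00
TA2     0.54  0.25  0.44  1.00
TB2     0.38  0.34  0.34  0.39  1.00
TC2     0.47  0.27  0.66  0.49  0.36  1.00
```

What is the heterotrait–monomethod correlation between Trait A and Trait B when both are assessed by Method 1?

0.40

Different traits, same method: r(TA1, TB1) = 0.40.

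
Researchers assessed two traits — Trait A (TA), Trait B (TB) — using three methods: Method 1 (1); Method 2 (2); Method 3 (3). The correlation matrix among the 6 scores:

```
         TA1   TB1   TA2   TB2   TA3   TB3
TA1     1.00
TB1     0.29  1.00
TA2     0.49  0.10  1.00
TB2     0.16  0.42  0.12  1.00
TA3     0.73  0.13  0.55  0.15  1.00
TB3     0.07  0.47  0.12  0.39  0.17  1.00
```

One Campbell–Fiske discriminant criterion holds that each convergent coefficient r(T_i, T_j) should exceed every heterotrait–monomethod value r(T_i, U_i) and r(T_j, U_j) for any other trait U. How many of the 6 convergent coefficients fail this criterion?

Checking each validity diagonal entry against its comparison values:
TA (methods 1·2): 0.49 vs {0.29, 0.12} → pass.
TA (methods 1·3): 0.73 vs {0.29, 0.17} → pass.
TA (methods 2·3): 0.55 vs {0.12, 0.17} → pass.
TB (methods 1·2): 0.42 vs {0.29, 0.12} → pass.
TB (methods 1·3): 0.47 vs {0.29, 0.17} → pass.
TB (methods 2·3): 0.39 vs {0.12, 0.17} → pass.
0 of 6 fail.

0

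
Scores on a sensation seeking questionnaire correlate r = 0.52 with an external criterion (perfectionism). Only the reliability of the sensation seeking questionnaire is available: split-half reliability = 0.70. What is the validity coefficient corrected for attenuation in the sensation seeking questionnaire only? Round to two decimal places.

0.62

Single correction: r_c = r_obs / √r_xx = 0.52 / √0.70 = 0.52 / 0.8367 ≈ 0.62.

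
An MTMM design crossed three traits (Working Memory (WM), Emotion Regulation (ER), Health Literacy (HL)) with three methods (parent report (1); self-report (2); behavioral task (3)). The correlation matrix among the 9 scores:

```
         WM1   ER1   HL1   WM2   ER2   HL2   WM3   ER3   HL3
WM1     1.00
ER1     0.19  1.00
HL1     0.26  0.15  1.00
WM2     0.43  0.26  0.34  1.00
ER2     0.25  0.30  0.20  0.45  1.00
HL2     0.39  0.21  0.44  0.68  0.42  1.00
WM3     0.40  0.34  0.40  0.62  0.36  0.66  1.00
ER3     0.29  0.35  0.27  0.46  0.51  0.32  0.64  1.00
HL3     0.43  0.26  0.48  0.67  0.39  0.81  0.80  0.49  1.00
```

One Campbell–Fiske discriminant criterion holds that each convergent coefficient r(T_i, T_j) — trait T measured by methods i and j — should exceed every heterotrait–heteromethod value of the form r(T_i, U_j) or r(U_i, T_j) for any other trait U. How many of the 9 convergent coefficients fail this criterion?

2

Checking each validity diagonal entry against its comparison values:
WM (methods 1·2): 0.43 vs {0.25, 0.26, 0.39, 0.34} → pass.
WM (methods 1·3): 0.40 vs {0.29, 0.34, 0.43, 0.40} → fail.
WM (methods 2·3): 0.62 vs {0.46, 0.36, 0.67, 0.66} → fail.
ER (methods 1·2): 0.30 vs {0.26, 0.25, 0.21, 0.20} → pass.
ER (methods 1·3): 0.35 vs {0.34, 0.29, 0.26, 0.27} → pass.
ER (methods 2·3): 0.51 vs {0.36, 0.46, 0.39, 0.32} → pass.
HL (methods 1·2): 0.44 vs {0.34, 0.39, 0.20, 0.21} → pass.
HL (methods 1·3): 0.48 vs {0.40, 0.43, 0.27, 0.26} → pass.
HL (methods 2·3): 0.81 vs {0.66, 0.67, 0.32, 0.39} → pass.
2 of 9 fail.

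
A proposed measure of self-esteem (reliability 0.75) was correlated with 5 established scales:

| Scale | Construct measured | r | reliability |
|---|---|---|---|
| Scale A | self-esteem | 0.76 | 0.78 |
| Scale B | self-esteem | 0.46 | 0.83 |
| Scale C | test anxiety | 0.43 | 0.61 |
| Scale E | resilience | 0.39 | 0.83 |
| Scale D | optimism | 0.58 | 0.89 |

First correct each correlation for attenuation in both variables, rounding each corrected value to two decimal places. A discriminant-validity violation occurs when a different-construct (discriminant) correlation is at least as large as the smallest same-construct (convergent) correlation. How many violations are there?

2

Disattenuated r (r / √(r_scale · r_new)):
  Scale A (conv): 0.76 / √(0.78·0.75) = 0.99
  Scale B (conv): 0.46 / √(0.83·0.75) = 0.58
  Scale C (disc): 0.43 / √(0.61·0.75) = 0.64
  Scale E (disc): 0.39 / √(0.83·0.75) = 0.49
  Scale D (disc): 0.58 / √(0.89·0.75) = 0.71
Smallest convergent = 0.58. Discriminant values: 0.64, 0.49, 0.71; count ≥ 0.58 → 2.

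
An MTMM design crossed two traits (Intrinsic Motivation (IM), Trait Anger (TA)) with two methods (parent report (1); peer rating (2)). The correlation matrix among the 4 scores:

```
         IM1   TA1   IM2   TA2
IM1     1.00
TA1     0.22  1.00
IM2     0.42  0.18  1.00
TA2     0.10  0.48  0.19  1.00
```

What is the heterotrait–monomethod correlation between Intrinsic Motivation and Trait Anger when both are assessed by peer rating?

0.19

Different traits, same method: r(IM2, TA2) = 0.19.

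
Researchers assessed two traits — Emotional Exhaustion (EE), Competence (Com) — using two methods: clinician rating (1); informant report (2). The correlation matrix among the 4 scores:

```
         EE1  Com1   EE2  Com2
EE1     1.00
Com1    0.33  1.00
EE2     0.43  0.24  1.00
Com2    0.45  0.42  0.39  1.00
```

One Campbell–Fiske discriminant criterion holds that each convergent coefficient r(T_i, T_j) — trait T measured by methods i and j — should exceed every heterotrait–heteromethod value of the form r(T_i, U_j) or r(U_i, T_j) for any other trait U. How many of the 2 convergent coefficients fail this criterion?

Each convergent coefficient versus the relevant comparison correlations:
EE (methods 1·2): 0.43 vs {0.45, 0.24} → fail.
Com (methods 1·2): 0.42 vs {0.24, 0.45} → fail.
2 of 2 fail.

2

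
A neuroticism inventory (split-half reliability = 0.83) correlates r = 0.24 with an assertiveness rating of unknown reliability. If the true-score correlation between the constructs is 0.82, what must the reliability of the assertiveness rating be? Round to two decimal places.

0.10

r_true = r_obs / √(r_xx · r_yy) ⇒ 0.82 = 0.24 / √(0.83 · r_yy).
√(0.83 · r_yy) = 0.24 / 0.82 = 0.2927; 0.83 · r_yy = 0.0857; r_yy = 0.0857 / 0.83 ≈ 0.10.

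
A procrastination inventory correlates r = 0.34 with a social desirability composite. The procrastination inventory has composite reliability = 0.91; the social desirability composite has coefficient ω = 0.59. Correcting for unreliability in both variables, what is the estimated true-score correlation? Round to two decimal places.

0.46

r_true = r_obs / √(r_xx · r_yy) = 0.34 / √(0.91 × 0.59) = 0.34 / √0.5369 = 0.34 / 0.7327 ≈ 0.46.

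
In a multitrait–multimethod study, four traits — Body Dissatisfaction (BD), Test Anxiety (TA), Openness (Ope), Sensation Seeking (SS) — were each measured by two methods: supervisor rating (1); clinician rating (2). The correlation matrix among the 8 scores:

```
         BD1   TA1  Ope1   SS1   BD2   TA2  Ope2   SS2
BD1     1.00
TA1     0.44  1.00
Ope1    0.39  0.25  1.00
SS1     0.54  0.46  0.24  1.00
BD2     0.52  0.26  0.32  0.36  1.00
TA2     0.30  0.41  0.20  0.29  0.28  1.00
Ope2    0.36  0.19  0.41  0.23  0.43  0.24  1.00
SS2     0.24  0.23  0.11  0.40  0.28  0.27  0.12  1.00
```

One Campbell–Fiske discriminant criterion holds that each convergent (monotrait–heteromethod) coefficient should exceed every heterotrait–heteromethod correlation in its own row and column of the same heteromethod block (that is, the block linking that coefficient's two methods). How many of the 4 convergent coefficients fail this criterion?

Checking each validity diagonal entry against its comparison values:
BD (methods 1·2): 0.52 vs {0.30, 0.26, 0.36, 0.32, 0.24, 0.36} → pass.
TA (methods 1·2): 0.41 vs {0.26, 0.30, 0.19, 0.20, 0.23, 0.29} → pass.
Ope (methods 1·2): 0.41 vs {0.32, 0.36, 0.20, 0.19, 0.11, 0.23} → pass.
SS (methods 1·2): 0.40 vs {0.36, 0.24, 0.29, 0.23, 0.23, 0.11} → pass.
0 of 4 fail.

0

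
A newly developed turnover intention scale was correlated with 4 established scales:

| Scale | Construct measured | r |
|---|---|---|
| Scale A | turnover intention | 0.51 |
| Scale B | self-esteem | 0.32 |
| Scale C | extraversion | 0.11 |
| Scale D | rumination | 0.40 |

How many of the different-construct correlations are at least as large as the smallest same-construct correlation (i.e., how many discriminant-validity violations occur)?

Convergent (same construct = turnover intention): Scale A.
Smallest convergent = 0.51. Discriminant values: 0.32, 0.11, 0.40; count ≥ 0.51 → 0.

0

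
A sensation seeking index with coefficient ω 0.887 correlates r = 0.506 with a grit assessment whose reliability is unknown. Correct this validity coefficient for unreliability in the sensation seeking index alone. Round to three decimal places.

0.537

Single correction: r_c = r_obs / √r_xx = 0.506 / √0.887 = 0.506 / 0.9418 ≈ 0.537.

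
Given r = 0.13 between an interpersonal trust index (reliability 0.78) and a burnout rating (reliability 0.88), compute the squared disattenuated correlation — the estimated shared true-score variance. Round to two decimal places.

Disattenuated r = 0.13 / √(0.78 × 0.88) = 0.13 / 0.8285 = 0.1569.
Shared true-score variance = 0.1569² = 0.0246 ≈ 0.02.

0.02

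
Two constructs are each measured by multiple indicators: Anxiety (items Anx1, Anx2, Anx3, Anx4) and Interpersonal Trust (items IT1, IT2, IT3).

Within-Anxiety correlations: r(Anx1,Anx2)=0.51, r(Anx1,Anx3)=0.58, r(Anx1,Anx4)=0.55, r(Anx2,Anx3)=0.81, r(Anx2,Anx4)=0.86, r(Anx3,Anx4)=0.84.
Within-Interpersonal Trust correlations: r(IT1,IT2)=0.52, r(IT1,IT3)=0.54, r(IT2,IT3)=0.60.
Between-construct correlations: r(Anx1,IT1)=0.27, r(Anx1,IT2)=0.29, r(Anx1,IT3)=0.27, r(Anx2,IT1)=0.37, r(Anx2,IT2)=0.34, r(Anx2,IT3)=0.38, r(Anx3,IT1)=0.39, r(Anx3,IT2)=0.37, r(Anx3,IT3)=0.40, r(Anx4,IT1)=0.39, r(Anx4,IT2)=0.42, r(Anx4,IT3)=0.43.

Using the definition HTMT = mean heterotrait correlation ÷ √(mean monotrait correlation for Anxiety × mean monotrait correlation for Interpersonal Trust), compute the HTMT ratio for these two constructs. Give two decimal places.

0.58

Between-construct mean = 4.32/12 = 0.3600.
Mean within-Anx = 4.15/6 = 0.6917; mean within-IT = 1.66/3 = 0.5533.
Geometric mean = √(0.6917 × 0.5533) = 0.6186.
HTMT = 0.3600 / 0.6186 = 0.58.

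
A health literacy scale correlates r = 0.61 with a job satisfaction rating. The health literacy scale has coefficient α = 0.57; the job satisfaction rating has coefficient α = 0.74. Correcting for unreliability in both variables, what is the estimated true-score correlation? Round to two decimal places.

0.94

r_true = r_obs / √(r_xx · r_yy) = 0.61 / √(0.57 × 0.74) = 0.61 / √0.4218 = 0.61 / 0.6495 ≈ 0.94.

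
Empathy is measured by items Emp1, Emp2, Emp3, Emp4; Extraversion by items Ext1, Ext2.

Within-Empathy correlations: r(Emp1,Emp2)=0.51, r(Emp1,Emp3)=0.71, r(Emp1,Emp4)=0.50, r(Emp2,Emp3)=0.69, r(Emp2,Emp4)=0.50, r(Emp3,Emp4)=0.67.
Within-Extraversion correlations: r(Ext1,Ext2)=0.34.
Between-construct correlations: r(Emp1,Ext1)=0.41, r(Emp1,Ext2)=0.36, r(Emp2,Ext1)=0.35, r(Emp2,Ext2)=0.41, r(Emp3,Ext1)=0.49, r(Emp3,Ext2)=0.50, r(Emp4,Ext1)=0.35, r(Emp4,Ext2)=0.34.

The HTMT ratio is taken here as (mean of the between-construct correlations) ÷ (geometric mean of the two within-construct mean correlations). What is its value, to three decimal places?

Between-construct mean = 3.21/8 = 0.4013.
Mean within-Emp = 3.58/6 = 0.5967; mean within-Ext = 0.34/1 = 0.3400.
Geometric mean = √(0.5967 × 0.3400) = 0.4504.
HTMT = 0.4013 / 0.4504 = 0.891.

0.891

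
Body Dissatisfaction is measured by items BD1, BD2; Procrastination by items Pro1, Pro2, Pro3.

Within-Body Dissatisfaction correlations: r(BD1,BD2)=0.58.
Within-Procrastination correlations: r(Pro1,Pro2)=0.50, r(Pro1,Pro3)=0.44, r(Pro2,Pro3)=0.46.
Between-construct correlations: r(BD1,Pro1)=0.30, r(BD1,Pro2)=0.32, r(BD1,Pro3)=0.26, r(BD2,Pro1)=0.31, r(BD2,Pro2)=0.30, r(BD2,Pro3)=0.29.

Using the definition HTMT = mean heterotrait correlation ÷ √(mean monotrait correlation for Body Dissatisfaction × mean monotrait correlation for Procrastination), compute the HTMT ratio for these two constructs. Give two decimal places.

Mean between = 1.78/6 = 0.2967.
Mean within-BD = 0.58/1 = 0.5800; mean within-Pro = 1.40/3 = 0.4667.
Geometric mean = √(0.5800 × 0.4667) = 0.5203.
HTMT = 0.2967 / 0.5203 = 0.57.

0.57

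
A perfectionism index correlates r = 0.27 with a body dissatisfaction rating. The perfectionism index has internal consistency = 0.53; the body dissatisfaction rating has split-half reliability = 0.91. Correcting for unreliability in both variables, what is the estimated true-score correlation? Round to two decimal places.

r_true = r_obs / √(r_xx · r_yy) = 0.27 / √(0.53 × 0.91) = 0.27 / √0.4823 = 0.27 / 0.6945 ≈ 0.39.

0.39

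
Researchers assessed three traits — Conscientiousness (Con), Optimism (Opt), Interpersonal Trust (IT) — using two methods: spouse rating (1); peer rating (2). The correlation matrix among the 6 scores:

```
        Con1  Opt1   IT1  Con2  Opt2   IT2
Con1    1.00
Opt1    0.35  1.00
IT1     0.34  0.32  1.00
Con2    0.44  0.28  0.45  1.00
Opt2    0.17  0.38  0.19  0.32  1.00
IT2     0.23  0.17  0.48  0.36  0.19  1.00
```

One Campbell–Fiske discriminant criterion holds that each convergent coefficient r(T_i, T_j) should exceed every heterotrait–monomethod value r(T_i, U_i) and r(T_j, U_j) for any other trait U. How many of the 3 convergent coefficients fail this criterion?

Each convergent coefficient versus the relevant comparison correlations:
Con (methods 1·2): 0.44 vs {0.35, 0.32, 0.34, 0.36} → pass.
Opt (methods 1·2): 0.38 vs {0.35, 0.32, 0.32, 0.19} → pass.
IT (methods 1·2): 0.48 vs {0.34, 0.36, 0.32, 0.19} → pass.
0 of 3 fail.

0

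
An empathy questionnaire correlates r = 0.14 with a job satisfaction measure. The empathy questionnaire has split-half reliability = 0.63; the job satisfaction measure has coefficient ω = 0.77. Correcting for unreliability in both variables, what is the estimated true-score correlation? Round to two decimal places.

r_true = r_obs / √(r_xx · r_yy) = 0.14 / √(0.63 × 0.77) = 0.14 / √0.4851 = 0.14 / 0.6965 ≈ 0.20.

0.20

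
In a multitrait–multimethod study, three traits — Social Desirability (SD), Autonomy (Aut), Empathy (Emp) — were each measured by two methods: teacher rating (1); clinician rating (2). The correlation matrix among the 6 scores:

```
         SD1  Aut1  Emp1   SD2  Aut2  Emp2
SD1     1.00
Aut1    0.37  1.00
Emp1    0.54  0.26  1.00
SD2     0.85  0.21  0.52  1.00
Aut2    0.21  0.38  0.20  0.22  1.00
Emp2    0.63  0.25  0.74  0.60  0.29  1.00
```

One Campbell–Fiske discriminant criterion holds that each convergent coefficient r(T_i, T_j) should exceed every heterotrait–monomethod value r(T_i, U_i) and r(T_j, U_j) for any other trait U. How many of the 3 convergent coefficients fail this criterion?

Each convergent coefficient versus the relevant comparison correlations:
SD (methods 1·2): 0.85 vs {0.37, 0.22, 0.54, 0.60} → pass.
Aut (methods 1·2): 0.38 vs {0.37, 0.22, 0.26, 0.29} → pass.
Emp (methods 1·2): 0.74 vs {0.54, 0.60, 0.26, 0.29} → pass.
0 of 3 fail.

0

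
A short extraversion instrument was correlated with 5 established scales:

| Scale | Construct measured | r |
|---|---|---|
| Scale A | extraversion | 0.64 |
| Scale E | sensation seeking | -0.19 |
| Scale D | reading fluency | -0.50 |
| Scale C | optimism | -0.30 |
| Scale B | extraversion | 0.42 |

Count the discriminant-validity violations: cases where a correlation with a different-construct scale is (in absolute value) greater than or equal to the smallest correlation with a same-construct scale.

Convergent (same construct = extraversion): Scale A, Scale B.
Smallest convergent = 0.42. Discriminant |r|: 0.19, 0.50, 0.30; count ≥ 0.42 → 1.

1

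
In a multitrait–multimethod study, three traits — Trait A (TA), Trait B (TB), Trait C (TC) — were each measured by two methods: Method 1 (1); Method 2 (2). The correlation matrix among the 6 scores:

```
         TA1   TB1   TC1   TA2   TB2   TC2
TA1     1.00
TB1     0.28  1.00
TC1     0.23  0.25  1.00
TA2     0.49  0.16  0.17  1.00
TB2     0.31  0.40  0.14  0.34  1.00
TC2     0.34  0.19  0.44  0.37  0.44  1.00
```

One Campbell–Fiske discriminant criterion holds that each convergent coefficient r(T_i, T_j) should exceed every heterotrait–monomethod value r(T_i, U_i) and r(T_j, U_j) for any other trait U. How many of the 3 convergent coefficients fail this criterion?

2

Each convergent coefficient versus the relevant comparison correlations:
TA (methods 1·2): 0.49 vs {0.28, 0.34, 0.23, 0.37} → pass.
TB (methods 1·2): 0.40 vs {0.28, 0.34, 0.25, 0.44} → fail.
TC (methods 1·2): 0.44 vs {0.23, 0.37, 0.25, 0.44} → fail.
2 of 3 fail.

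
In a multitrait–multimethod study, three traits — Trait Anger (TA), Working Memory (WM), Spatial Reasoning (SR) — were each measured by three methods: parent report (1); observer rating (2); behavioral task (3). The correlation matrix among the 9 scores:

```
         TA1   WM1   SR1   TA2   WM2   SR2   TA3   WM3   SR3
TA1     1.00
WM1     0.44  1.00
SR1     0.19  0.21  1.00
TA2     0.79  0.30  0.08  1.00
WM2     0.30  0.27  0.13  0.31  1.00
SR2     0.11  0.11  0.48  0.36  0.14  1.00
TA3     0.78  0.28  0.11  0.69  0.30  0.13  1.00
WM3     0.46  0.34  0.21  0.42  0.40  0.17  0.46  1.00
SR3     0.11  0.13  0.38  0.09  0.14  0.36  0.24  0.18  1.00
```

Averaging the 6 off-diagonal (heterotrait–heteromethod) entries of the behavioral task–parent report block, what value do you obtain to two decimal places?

0.22

HTHM values (method 3 × method 1): 0.28, 0.11, 0.46, 0.21, 0.11, 0.13; mean = 1.30/6 = 0.22.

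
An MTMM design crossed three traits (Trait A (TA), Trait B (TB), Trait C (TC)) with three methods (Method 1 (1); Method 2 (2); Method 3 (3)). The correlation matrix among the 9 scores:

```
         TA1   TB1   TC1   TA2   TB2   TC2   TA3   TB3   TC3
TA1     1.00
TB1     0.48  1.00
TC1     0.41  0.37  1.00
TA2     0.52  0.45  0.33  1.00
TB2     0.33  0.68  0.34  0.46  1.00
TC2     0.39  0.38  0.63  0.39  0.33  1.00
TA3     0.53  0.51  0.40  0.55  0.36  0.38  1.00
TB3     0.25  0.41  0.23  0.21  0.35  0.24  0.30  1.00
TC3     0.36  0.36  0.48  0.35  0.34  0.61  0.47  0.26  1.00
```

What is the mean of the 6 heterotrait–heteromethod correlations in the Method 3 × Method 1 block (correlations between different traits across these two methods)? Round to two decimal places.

0.35

HTHM values (method 3 × method 1): 0.51, 0.40, 0.25, 0.23, 0.36, 0.36; mean = 2.11/6 = 0.35.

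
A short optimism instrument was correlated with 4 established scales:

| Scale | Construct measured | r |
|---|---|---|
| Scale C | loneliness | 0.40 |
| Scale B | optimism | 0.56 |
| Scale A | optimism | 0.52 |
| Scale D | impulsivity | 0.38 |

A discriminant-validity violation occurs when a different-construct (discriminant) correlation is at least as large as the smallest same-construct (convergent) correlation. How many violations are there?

0

Convergent (same construct = optimism): Scale B, Scale A.
Smallest convergent = 0.52. Discriminant values: 0.40, 0.38; count ≥ 0.52 → 0.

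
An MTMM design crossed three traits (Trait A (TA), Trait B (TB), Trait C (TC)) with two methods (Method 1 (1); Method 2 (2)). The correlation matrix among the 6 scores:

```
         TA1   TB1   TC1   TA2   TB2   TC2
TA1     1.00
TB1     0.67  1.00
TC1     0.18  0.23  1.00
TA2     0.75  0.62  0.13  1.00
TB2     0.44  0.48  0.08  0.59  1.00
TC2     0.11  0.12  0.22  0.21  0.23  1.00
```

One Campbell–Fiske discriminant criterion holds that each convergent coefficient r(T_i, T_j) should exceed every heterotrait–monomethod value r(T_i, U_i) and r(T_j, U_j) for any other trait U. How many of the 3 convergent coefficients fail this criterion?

Checking each validity diagonal entry against its comparison values:
TA (methods 1·2): 0.75 vs {0.67, 0.59, 0.18, 0.21} → pass.
TB (methods 1·2): 0.48 vs {0.67, 0.59, 0.23, 0.23} → fail.
TC (methods 1·2): 0.22 vs {0.18, 0.21, 0.23, 0.23} → fail.
2 of 3 fail.

2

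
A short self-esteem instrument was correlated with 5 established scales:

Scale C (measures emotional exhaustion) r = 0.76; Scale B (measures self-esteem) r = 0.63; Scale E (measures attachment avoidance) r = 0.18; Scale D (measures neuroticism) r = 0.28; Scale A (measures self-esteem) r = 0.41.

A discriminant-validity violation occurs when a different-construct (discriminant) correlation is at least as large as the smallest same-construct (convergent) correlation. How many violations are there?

1

Convergent (same construct = self-esteem): Scale B, Scale A.
Smallest convergent = 0.41. Discriminant values: 0.76, 0.18, 0.28; count ≥ 0.41 → 1.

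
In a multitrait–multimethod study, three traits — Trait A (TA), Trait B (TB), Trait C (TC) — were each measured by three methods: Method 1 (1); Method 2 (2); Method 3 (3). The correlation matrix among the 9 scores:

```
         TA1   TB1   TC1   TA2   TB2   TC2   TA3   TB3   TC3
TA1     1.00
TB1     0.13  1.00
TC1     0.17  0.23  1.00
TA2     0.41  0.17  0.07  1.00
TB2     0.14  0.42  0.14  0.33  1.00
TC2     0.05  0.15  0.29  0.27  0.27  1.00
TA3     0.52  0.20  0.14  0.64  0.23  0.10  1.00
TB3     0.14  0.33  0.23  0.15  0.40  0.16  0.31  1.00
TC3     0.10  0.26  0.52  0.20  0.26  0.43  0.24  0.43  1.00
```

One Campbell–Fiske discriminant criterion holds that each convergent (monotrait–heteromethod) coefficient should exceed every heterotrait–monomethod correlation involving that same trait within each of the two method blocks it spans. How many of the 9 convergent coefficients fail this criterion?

3

Each convergent coefficient versus the relevant comparison correlations:
TA (methods 1·2): 0.41 vs {0.13, 0.33, 0.17, 0.27} → pass.
TA (methods 1·3): 0.52 vs {0.13, 0.31, 0.17, 0.24} → pass.
TA (methods 2·3): 0.64 vs {0.33, 0.31, 0.27, 0.24} → pass.
TB (methods 1·2): 0.42 vs {0.13, 0.33, 0.23, 0.27} → pass.
TB (methods 1·3): 0.33 vs {0.13, 0.31, 0.23, 0.43} → fail.
TB (methods 2·3): 0.40 vs {0.33, 0.31, 0.27, 0.43} → fail.
TC (methods 1·2): 0.29 vs {0.17, 0.27, 0.23, 0.27} → pass.
TC (methods 1·3): 0.52 vs {0.17, 0.24, 0.23, 0.43} → pass.
TC (methods 2·3): 0.43 vs {0.27, 0.24, 0.27, 0.43} → fail.
3 of 9 fail.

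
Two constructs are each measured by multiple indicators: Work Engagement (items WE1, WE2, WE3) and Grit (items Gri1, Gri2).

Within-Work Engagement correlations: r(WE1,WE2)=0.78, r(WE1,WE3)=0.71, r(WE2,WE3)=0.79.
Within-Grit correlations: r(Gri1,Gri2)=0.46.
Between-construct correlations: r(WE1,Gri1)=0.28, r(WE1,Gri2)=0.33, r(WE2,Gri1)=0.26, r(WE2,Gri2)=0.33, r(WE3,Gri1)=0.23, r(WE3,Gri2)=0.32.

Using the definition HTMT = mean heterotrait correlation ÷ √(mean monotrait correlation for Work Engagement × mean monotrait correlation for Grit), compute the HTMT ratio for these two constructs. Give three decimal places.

0.493

Mean between = 1.75/6 = 0.2917.
Mean within-WE = 2.28/3 = 0.7600; mean within-Gri = 0.46/1 = 0.4600.
Geometric mean = √(0.7600 × 0.4600) = 0.5913.
HTMT = 0.2917 / 0.5913 = 0.493.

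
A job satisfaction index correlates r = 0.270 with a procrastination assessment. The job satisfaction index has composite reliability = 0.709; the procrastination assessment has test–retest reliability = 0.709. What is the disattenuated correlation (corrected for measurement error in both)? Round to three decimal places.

0.381

r_true = r_obs / √(r_xx · r_yy) = 0.270 / √(0.709 × 0.709) = 0.270 / √0.502681 = 0.270 / 0.7090 ≈ 0.381.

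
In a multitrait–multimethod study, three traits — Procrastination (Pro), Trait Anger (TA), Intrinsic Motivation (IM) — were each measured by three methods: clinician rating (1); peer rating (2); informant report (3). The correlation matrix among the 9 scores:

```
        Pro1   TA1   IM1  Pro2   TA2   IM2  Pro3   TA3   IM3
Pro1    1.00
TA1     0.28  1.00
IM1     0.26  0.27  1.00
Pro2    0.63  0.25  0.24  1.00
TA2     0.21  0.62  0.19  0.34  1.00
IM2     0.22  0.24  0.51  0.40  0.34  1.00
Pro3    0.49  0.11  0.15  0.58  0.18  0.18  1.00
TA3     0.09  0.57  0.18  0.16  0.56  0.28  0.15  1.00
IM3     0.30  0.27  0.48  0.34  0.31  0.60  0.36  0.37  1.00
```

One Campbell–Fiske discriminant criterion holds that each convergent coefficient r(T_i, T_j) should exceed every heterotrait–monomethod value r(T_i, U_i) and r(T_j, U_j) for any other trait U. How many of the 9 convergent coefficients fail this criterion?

0

Convergent coefficients and their comparison sets:
Pro (methods 1·2): 0.63 vs {0.28, 0.34, 0.26, 0.40} → pass.
Pro (methods 1·3): 0.49 vs {0.28, 0.15, 0.26, 0.36} → pass.
Pro (methods 2·3): 0.58 vs {0.34, 0.15, 0.40, 0.36} → pass.
TA (methods 1·2): 0.62 vs {0.28, 0.34, 0.27, 0.34} → pass.
TA (methods 1·3): 0.57 vs {0.28, 0.15, 0.27, 0.37} → pass.
TA (methods 2·3): 0.56 vs {0.34, 0.15, 0.34, 0.37} → pass.
IM (methods 1·2): 0.51 vs {0.26, 0.40, 0.27, 0.34} → pass.
IM (methods 1·3): 0.48 vs {0.26, 0.36, 0.27, 0.37} → pass.
IM (methods 2·3): 0.60 vs {0.40, 0.36, 0.34, 0.37} → pass.
0 of 9 fail.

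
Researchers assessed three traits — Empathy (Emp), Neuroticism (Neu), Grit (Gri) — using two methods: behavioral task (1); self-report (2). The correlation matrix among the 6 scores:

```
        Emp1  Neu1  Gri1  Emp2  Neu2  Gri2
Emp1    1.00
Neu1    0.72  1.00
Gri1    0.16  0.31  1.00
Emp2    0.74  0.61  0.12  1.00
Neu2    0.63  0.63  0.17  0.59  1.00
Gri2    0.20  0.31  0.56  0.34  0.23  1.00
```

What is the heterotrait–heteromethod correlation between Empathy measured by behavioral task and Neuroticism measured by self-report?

0.63

Different traits and methods: r(Emp1, Neu2) = 0.63.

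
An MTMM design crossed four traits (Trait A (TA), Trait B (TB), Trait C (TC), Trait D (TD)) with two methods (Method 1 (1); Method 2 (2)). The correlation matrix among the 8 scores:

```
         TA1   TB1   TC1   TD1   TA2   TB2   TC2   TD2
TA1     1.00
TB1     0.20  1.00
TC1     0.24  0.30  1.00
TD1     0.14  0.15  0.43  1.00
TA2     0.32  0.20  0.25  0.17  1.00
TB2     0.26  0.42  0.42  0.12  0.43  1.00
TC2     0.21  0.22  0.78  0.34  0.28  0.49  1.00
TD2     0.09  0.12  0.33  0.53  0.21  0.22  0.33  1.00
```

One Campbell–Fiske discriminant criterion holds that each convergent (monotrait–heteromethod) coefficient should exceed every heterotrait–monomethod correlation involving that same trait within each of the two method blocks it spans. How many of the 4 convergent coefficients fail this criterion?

Convergent coefficients and their comparison sets:
TA (methods 1·2): 0.32 vs {0.20, 0.43, 0.24, 0.28, 0.14, 0.21} → fail.
TB (methods 1·2): 0.42 vs {0.20, 0.43, 0.30, 0.49, 0.15, 0.22} → fail.
TC (methods 1·2): 0.78 vs {0.24, 0.28, 0.30, 0.49, 0.43, 0.33} → pass.
TD (methods 1·2): 0.53 vs {0.14, 0.21, 0.15, 0.22, 0.43, 0.33} → pass.
2 of 4 fail.

2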